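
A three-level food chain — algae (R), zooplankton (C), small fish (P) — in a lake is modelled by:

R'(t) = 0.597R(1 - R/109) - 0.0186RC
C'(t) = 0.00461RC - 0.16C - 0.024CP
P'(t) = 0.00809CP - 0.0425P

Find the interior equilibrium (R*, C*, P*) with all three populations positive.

R* ≈ 91.2, C* ≈ 5.25, P* ≈ 10.8

From dP/dt = 0: 0.00809C* = 0.0425, so C* = 5.25.
From dR/dt = 0: 0.597(1 - R*/109) = 0.0186·5.25, giving R* = 109·(1 - 0.164) = 91.2.
From dC/dt = 0: 0.00461·91.2 - 0.16 = 0.024P*, so P* = 0.26/0.024 = 10.8.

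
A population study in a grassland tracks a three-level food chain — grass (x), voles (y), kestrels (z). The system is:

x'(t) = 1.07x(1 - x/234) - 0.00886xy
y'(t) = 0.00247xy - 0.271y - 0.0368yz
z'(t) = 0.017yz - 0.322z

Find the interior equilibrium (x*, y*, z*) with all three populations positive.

From dz/dt = 0: 0.017y* = 0.322, so y* = 18.9.
From dx/dt = 0: 1.07(1 - x*/234) = 0.00886·18.9, giving x* = 234·(1 - 0.157) = 197.
From dy/dt = 0: 0.00247·197 - 0.271 = 0.0368z*, so z* = 0.216/0.0368 = 5.88.

x* ≈ 197, y* ≈ 18.9, z* ≈ 5.88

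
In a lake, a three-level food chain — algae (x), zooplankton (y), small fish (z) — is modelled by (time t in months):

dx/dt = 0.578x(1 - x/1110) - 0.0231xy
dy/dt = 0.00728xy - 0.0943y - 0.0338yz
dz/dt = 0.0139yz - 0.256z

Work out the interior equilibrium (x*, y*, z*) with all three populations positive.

x* ≈ 293, y* ≈ 18.4, z* ≈ 60.3

From dz/dt = 0: 0.0139y* = 0.256, so y* = 18.4.
From dx/dt = 0: 0.578(1 - x*/1110) = 0.0231·18.4, giving x* = 1110·(1 - 0.736) = 293.
From dy/dt = 0: 0.00728·293 - 0.0943 = 0.0338z*, so z* = 2.04/0.0338 = 60.3.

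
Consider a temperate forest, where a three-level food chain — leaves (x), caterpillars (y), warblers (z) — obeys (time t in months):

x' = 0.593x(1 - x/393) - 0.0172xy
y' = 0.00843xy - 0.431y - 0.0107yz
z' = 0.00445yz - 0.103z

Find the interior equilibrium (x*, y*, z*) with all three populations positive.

From dz/dt = 0: 0.00445y* = 0.103, so y* = 23.1.
From dx/dt = 0: 0.593(1 - x*/393) = 0.0172·23.1, giving x* = 393·(1 - 0.671) = 129.
From dy/dt = 0: 0.00843·129 - 0.431 = 0.0107z*, so z* = 0.658/0.0107 = 61.5.

x* ≈ 129, y* ≈ 23.1, z* ≈ 61.5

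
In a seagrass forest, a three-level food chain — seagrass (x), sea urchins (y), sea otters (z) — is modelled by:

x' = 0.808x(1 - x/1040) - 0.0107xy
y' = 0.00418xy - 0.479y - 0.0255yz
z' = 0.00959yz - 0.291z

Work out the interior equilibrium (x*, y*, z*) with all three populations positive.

From dz/dt = 0: 0.00959y* = 0.291, so y* = 30.3.
From dx/dt = 0: 0.808(1 - x*/1040) = 0.0107·30.3, giving x* = 1040·(1 - 0.402) = 622.
From dy/dt = 0: 0.00418·622 - 0.479 = 0.0255z*, so z* = 2.12/0.0255 = 83.2.

x* ≈ 622, y* ≈ 30.3, z* ≈ 83.2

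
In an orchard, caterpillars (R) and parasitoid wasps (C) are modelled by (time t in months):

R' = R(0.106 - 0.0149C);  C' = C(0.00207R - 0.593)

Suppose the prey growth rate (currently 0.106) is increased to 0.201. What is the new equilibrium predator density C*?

C* ≈ 13.5

At the interior fixed point, setting dR/dt = 0 with R > 0 fixes C* = (prey growth rate)/(RC coefficient) — independent of the other coefficients.
With the change, C* = 0.201/0.0149 = 13.5; it rises from 7.11.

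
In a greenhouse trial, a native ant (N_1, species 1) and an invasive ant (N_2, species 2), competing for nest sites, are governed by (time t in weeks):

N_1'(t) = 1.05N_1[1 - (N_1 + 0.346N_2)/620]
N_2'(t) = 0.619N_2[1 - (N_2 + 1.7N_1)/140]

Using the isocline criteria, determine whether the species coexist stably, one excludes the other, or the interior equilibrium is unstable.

Compare the nullcline intercepts: K1/α12 = 620/0.346 = 1790 > K2 = 140; K2/α21 = 140/1.7 = 82.4 < K1 = 620.
Since the inequalities point opposite ways, species 1 can invade but species 2 cannot.

species 1 excludes species 2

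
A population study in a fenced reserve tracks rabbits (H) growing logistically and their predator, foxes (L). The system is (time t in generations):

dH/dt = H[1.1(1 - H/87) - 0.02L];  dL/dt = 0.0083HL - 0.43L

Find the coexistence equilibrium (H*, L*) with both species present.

From dL/dt = 0 with L > 0: 0.0083H* = 0.43, so H* = 51.8.
Substitute into dH/dt = 0: 1.1(1 - 51.8/87) = 0.02L*.
The bracket is 0.405, giving L* = 0.445/0.02 = 22.2.

H* ≈ 51.8, L* ≈ 22.2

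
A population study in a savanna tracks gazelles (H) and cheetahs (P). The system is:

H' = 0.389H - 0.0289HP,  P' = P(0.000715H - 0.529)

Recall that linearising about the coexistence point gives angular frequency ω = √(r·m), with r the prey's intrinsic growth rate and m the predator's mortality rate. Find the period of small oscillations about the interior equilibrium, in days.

T ≈ 13.9 days

Here r = 0.389 and m = 0.529, so r·m = 0.206.
ω = √0.206 = 0.454 per day, hence T = 2π/ω ≈ 13.9 days.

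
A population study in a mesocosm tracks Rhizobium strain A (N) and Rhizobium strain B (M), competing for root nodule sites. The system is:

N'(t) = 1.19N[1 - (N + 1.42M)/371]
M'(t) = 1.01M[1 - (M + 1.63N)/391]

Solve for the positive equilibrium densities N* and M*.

Setting both brackets to zero gives the nullclines N + 1.42M = 371 and 1.63N + M = 391.
Substituting M = 391 - 1.63N into the first: N(1 - 1.42·1.63) = 371 - 1.42·391.
So N* = -184/-1.31 = 140, and then M* = 391 - 1.63·140 = 163.

N* ≈ 140, M* ≈ 163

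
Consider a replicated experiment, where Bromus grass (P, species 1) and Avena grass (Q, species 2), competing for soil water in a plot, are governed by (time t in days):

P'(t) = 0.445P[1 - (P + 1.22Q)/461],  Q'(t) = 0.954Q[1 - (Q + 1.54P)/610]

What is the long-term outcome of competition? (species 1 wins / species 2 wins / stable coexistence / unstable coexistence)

Compare the nullcline intercepts: K1/α12 = 461/1.22 = 378 < K2 = 610; K2/α21 = 610/1.54 = 396 < K1 = 461.
Since both are reversed, neither can invade when rare; the interior point is a saddle.

unstable coexistence (outcome depends on initial conditions)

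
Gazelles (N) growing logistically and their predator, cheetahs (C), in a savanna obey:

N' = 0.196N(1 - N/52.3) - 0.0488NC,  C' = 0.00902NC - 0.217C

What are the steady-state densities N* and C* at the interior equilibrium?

N* ≈ 24.1, C* ≈ 2.17

From dC/dt = 0 with C > 0: 0.00902N* = 0.217, so N* = 24.1.
Substitute into dN/dt = 0: 0.196(1 - 24.1/52.3) = 0.0488C*.
The bracket is 0.54, giving C* = 0.106/0.0488 = 2.17.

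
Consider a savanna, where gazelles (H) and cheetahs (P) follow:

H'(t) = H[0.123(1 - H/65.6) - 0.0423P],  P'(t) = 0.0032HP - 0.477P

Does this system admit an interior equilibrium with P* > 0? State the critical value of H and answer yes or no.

Threshold H = 149; K < 149, so no, the predator goes extinct.

The predator equation gives dP/dt > 0 only when H > 0.477/0.0032 = 149.
Without the predator, H → K = 65.6. Since 65.6 < 149, the predator cannot invade.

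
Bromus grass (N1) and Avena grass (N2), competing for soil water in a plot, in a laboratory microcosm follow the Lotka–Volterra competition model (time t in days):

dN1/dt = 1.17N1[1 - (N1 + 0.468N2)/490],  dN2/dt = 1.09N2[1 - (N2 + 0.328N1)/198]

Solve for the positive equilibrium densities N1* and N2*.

N1* ≈ 469, N2* ≈ 44

Setting both brackets to zero gives the nullclines N1 + 0.468N2 = 490 and 0.328N1 + N2 = 198.
Substituting N2 = 198 - 0.328N1 into the first: N1(1 - 0.468·0.328) = 490 - 0.468·198.
So N1* = 397/0.846 = 469, and then N2* = 198 - 0.328·469 = 44.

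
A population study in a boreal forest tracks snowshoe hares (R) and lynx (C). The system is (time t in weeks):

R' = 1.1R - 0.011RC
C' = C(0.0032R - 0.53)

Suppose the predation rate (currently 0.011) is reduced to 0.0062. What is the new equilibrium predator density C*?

At the interior fixed point, setting dR/dt = 0 with R > 0 fixes C* = (prey growth rate)/(RC coefficient) — independent of the other coefficients.
With the change, C* = 1.1/0.0062 = 177; it rises from 100.

C* ≈ 177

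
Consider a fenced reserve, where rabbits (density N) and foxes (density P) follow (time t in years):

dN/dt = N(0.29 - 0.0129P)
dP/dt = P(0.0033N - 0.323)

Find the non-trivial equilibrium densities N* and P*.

N* ≈ 97.9, P* ≈ 22.5

Set dP/dt = 0 with P > 0: 0.0033N - 0.323 = 0, so N* = 0.323/0.0033 = 97.9.
Set dN/dt = 0 with N > 0: 0.29 - 0.0129P = 0, so P* = 0.29/0.0129 = 22.5.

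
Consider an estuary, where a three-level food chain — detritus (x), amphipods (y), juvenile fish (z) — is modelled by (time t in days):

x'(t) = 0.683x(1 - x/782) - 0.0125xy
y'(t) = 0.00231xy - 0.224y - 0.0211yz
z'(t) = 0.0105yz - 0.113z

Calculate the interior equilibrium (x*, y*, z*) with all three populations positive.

x* ≈ 628, y* ≈ 10.8, z* ≈ 58.1

From dz/dt = 0: 0.0105y* = 0.113, so y* = 10.8.
From dx/dt = 0: 0.683(1 - x*/782) = 0.0125·10.8, giving x* = 782·(1 - 0.197) = 628.
From dy/dt = 0: 0.00231·628 - 0.224 = 0.0211z*, so z* = 1.23/0.0211 = 58.1.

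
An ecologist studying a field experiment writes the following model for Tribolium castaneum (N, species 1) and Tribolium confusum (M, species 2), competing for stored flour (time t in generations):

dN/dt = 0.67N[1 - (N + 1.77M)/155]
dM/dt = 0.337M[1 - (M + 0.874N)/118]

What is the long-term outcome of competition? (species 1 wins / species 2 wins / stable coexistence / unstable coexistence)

unstable coexistence (outcome depends on initial conditions)

Compare the nullcline intercepts: K1/α12 = 155/1.77 = 87.6 < K2 = 118; K2/α21 = 118/0.874 = 135 < K1 = 155.
Since both are reversed, neither can invade when rare; the interior point is a saddle.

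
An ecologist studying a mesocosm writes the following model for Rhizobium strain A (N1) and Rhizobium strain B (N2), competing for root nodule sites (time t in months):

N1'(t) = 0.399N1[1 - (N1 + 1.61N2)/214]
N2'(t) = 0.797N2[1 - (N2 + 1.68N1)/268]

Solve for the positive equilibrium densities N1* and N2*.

Setting both brackets to zero gives the nullclines N1 + 1.61N2 = 214 and 1.68N1 + N2 = 268.
Substituting N2 = 268 - 1.68N1 into the first: N1(1 - 1.61·1.68) = 214 - 1.61·268.
So N1* = -217/-1.7 = 128, and then N2* = 268 - 1.68·128 = 53.7.

N1* ≈ 128, N2* ≈ 53.7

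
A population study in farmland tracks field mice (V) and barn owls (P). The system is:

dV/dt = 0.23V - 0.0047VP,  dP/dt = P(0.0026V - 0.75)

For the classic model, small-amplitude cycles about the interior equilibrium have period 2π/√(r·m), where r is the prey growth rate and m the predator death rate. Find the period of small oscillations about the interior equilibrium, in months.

Here r = 0.23 and m = 0.75, so r·m = 0.173.
ω = √0.173 = 0.415 per month, hence T = 2π/ω ≈ 15.1 months.

T ≈ 15.1 months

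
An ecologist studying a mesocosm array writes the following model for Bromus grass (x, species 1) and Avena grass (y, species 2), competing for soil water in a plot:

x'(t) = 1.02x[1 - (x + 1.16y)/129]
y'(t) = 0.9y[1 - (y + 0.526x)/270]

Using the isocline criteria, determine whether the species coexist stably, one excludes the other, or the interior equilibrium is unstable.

species 2 excludes species 1

Compare the nullcline intercepts: K1/α12 = 129/1.16 = 111 < K2 = 270; K2/α21 = 270/0.526 = 513 > K1 = 129.
Since the inequalities point opposite ways, species 2 can invade but species 1 cannot.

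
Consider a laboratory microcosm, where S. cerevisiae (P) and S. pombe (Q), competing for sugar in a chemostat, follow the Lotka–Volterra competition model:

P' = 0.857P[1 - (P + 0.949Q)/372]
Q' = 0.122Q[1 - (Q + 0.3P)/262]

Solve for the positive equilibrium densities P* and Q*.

P* ≈ 172, Q* ≈ 210

Setting both brackets to zero gives the nullclines P + 0.949Q = 372 and 0.3P + Q = 262.
Substituting Q = 262 - 0.3P into the first: P(1 - 0.949·0.3) = 372 - 0.949·262.
So P* = 123/0.715 = 172, and then Q* = 262 - 0.3·172 = 210.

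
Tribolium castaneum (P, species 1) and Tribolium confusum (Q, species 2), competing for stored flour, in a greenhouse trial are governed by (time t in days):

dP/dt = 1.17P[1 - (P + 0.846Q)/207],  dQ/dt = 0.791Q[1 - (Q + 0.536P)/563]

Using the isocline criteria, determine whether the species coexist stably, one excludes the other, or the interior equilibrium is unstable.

Compare the nullcline intercepts: K1/α12 = 207/0.846 = 245 < K2 = 563; K2/α21 = 563/0.536 = 1050 > K1 = 207.
Since the inequalities point opposite ways, species 2 can invade but species 1 cannot.

species 2 excludes species 1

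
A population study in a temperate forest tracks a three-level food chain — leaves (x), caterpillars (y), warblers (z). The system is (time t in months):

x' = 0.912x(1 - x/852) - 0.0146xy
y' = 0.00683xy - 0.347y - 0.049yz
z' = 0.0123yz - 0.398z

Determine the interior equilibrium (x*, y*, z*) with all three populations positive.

From dz/dt = 0: 0.0123y* = 0.398, so y* = 32.4.
From dx/dt = 0: 0.912(1 - x*/852) = 0.0146·32.4, giving x* = 852·(1 - 0.518) = 411.
From dy/dt = 0: 0.00683·411 - 0.347 = 0.049z*, so z* = 2.46/0.049 = 50.2.

x* ≈ 411, y* ≈ 32.4, z* ≈ 50.2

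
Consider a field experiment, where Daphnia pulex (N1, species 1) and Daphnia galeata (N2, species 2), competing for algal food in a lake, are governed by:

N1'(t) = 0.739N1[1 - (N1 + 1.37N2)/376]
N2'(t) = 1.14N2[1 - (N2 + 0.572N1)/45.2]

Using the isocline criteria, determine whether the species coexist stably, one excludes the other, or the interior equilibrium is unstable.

species 1 excludes species 2

Compare the nullcline intercepts: K1/α12 = 376/1.37 = 274 > K2 = 45.2; K2/α21 = 45.2/0.572 = 79 < K1 = 376.
Since the inequalities point opposite ways, species 1 can invade but species 2 cannot.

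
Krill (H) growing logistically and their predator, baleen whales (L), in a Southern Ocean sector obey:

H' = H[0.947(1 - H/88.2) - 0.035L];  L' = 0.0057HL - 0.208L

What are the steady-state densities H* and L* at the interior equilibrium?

From dL/dt = 0 with L > 0: 0.0057H* = 0.208, so H* = 36.5.
Substitute into dH/dt = 0: 0.947(1 - 36.5/88.2) = 0.035L*.
The bracket is 0.586, giving L* = 0.555/0.035 = 15.9.

H* ≈ 36.5, L* ≈ 15.9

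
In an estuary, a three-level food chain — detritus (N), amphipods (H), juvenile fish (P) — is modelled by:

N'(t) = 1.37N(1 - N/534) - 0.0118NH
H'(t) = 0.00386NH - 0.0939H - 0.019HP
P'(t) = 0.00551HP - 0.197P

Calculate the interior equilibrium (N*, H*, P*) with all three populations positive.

From dP/dt = 0: 0.00551H* = 0.197, so H* = 35.8.
From dN/dt = 0: 1.37(1 - N*/534) = 0.0118·35.8, giving N* = 534·(1 - 0.308) = 370.
From dH/dt = 0: 0.00386·370 - 0.0939 = 0.019P*, so P* = 1.33/0.019 = 70.1.

N* ≈ 370, H* ≈ 35.8, P* ≈ 70.1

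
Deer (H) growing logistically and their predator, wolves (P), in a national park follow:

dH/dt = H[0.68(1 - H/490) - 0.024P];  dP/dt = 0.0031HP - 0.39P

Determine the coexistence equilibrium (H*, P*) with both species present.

From dP/dt = 0 with P > 0: 0.0031H* = 0.39, so H* = 126.
Substitute into dH/dt = 0: 0.68(1 - 126/490) = 0.024P*.
The bracket is 0.743, giving P* = 0.505/0.024 = 21.1.

H* ≈ 126, P* ≈ 21.1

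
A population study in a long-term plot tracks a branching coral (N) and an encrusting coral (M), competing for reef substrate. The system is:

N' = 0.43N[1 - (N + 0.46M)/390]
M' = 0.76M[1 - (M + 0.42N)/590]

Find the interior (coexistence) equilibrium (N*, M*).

Setting both brackets to zero gives the nullclines N + 0.46M = 390 and 0.42N + M = 590.
Substituting M = 590 - 0.42N into the first: N(1 - 0.46·0.42) = 390 - 0.46·590.
So N* = 119/0.807 = 147, and then M* = 590 - 0.42·147 = 528.

N* ≈ 147, M* ≈ 528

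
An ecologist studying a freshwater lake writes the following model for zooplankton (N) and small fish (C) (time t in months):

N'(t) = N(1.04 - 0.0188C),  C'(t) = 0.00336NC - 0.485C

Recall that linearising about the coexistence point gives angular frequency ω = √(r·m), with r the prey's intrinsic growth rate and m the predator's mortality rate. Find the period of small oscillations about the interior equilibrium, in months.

Here r = 1.04 and m = 0.485, so r·m = 0.504.
ω = √0.504 = 0.71 per month, hence T = 2π/ω ≈ 8.85 months.

T ≈ 8.85 months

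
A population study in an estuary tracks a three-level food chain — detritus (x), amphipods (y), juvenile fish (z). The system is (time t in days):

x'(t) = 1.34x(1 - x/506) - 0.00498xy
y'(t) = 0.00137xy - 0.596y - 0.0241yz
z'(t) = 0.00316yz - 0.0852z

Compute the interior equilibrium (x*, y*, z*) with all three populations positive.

x* ≈ 455, y* ≈ 27, z* ≈ 1.15

From dz/dt = 0: 0.00316y* = 0.0852, so y* = 27.
From dx/dt = 0: 1.34(1 - x*/506) = 0.00498·27, giving x* = 506·(1 - 0.1) = 455.
From dy/dt = 0: 0.00137·455 - 0.596 = 0.0241z*, so z* = 0.0278/0.0241 = 1.15.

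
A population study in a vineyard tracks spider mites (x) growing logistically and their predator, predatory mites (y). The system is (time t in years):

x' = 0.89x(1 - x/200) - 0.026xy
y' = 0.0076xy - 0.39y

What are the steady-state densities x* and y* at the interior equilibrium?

From dy/dt = 0 with y > 0: 0.0076x* = 0.39, so x* = 51.3.
Substitute into dx/dt = 0: 0.89(1 - 51.3/200) = 0.026y*.
The bracket is 0.743, giving y* = 0.662/0.026 = 25.4.

x* ≈ 51.3, y* ≈ 25.4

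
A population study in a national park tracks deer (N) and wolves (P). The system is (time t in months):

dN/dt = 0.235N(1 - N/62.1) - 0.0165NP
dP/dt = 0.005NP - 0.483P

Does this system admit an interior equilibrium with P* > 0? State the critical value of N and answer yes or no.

The predator equation gives dP/dt > 0 only when N > 0.483/0.005 = 96.6.
Without the predator, N → K = 62.1. Since 62.1 < 96.6, the predator cannot invade.

Threshold N = 96.6; K < 96.6, so no, the predator goes extinct.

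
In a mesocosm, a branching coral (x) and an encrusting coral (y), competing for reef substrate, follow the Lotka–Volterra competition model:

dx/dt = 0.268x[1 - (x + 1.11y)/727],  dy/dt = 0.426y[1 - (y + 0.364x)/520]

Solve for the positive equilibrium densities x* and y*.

x* ≈ 251, y* ≈ 429

Setting both brackets to zero gives the nullclines x + 1.11y = 727 and 0.364x + y = 520.
Substituting y = 520 - 0.364x into the first: x(1 - 1.11·0.364) = 727 - 1.11·520.
So x* = 150/0.596 = 251, and then y* = 520 - 0.364·251 = 429.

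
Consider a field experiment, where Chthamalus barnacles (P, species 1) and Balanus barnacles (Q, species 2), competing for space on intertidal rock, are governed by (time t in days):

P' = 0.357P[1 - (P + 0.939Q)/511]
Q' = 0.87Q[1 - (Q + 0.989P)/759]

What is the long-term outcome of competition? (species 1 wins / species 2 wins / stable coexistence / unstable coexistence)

Compare the nullcline intercepts: K1/α12 = 511/0.939 = 544 < K2 = 759; K2/α21 = 759/0.989 = 767 > K1 = 511.
Since the inequalities point opposite ways, species 2 can invade but species 1 cannot.

species 2 excludes species 1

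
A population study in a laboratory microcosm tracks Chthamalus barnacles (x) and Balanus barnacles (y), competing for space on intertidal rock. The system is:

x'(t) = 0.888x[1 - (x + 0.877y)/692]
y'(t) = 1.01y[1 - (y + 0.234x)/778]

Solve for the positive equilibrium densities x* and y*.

Setting both brackets to zero gives the nullclines x + 0.877y = 692 and 0.234x + y = 778.
Substituting y = 778 - 0.234x into the first: x(1 - 0.877·0.234) = 692 - 0.877·778.
So x* = 9.69/0.795 = 12.2, and then y* = 778 - 0.234·12.2 = 775.

x* ≈ 12.2, y* ≈ 775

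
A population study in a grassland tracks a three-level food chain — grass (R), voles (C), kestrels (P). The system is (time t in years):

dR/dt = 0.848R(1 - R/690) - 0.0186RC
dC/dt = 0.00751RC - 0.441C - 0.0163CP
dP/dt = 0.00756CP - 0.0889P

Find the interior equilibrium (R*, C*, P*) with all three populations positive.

From dP/dt = 0: 0.00756C* = 0.0889, so C* = 11.8.
From dR/dt = 0: 0.848(1 - R*/690) = 0.0186·11.8, giving R* = 690·(1 - 0.258) = 512.
From dC/dt = 0: 0.00751·512 - 0.441 = 0.0163P*, so P* = 3.4/0.0163 = 209.

R* ≈ 512, C* ≈ 11.8, P* ≈ 209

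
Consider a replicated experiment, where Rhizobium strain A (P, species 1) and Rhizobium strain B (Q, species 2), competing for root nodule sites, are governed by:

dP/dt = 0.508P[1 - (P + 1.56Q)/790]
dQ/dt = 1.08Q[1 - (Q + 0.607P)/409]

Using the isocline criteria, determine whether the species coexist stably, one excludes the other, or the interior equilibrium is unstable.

species 1 excludes species 2

Compare the nullcline intercepts: K1/α12 = 790/1.56 = 506 > K2 = 409; K2/α21 = 409/0.607 = 674 < K1 = 790.
Since the inequalities point opposite ways, species 1 can invade but species 2 cannot.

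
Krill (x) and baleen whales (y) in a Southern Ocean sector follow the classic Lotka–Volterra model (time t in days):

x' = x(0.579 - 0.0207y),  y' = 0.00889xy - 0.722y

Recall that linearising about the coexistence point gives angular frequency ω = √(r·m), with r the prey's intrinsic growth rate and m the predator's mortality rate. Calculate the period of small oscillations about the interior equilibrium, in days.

Here r = 0.579 and m = 0.722, so r·m = 0.418.
ω = √0.418 = 0.647 per day, hence T = 2π/ω ≈ 9.72 days.

T ≈ 9.72 days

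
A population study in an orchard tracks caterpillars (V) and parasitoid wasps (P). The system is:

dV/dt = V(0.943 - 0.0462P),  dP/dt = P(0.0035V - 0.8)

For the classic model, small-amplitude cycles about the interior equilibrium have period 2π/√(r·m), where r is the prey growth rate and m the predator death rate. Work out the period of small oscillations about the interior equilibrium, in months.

Here r = 0.943 and m = 0.8, so r·m = 0.754.
ω = √0.754 = 0.869 per month, hence T = 2π/ω ≈ 7.23 months.

T ≈ 7.23 months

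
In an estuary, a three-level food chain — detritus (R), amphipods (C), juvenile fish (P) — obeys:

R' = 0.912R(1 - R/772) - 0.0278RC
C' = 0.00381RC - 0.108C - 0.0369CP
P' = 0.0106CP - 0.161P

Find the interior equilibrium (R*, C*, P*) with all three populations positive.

From dP/dt = 0: 0.0106C* = 0.161, so C* = 15.2.
From dR/dt = 0: 0.912(1 - R*/772) = 0.0278·15.2, giving R* = 772·(1 - 0.463) = 415.
From dC/dt = 0: 0.00381·415 - 0.108 = 0.0369P*, so P* = 1.47/0.0369 = 39.9.

R* ≈ 415, C* ≈ 15.2, P* ≈ 39.9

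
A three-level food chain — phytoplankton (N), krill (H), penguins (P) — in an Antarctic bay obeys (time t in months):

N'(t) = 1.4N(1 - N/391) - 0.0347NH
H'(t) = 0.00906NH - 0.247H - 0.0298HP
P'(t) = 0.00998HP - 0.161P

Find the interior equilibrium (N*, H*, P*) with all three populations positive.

From dP/dt = 0: 0.00998H* = 0.161, so H* = 16.1.
From dN/dt = 0: 1.4(1 - N*/391) = 0.0347·16.1, giving N* = 391·(1 - 0.4) = 235.
From dH/dt = 0: 0.00906·235 - 0.247 = 0.0298P*, so P* = 1.88/0.0298 = 63.1.

N* ≈ 235, H* ≈ 16.1, P* ≈ 63.1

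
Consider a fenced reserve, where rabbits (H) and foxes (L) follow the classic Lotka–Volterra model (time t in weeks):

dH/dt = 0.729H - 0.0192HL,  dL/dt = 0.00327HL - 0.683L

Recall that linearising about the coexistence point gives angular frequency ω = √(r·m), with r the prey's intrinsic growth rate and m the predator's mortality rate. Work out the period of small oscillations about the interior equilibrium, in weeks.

Here r = 0.729 and m = 0.683, so r·m = 0.498.
ω = √0.498 = 0.706 per week, hence T = 2π/ω ≈ 8.9 weeks.

T ≈ 8.9 weeks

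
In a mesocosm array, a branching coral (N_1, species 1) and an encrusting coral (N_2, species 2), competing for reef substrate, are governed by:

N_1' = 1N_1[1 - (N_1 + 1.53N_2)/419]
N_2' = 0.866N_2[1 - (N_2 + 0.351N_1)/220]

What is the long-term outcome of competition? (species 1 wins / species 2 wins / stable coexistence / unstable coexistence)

stable coexistence

Compare the nullcline intercepts: K1/α12 = 419/1.53 = 274 > K2 = 220; K2/α21 = 220/0.351 = 627 > K1 = 419.
Since both inequalities hold, each species can invade when rare, so the interior equilibrium is stable.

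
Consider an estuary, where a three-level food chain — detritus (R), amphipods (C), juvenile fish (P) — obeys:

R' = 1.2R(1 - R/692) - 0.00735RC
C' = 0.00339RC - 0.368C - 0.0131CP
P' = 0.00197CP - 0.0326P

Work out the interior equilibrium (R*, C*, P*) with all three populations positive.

From dP/dt = 0: 0.00197C* = 0.0326, so C* = 16.5.
From dR/dt = 0: 1.2(1 - R*/692) = 0.00735·16.5, giving R* = 692·(1 - 0.101) = 622.
From dC/dt = 0: 0.00339·622 - 0.368 = 0.0131P*, so P* = 1.74/0.0131 = 133.

R* ≈ 622, C* ≈ 16.5, P* ≈ 133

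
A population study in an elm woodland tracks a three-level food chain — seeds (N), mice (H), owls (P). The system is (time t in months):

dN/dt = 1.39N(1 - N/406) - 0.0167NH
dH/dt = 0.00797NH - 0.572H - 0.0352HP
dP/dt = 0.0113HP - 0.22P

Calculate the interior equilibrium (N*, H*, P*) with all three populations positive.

N* ≈ 311, H* ≈ 19.5, P* ≈ 54.2

From dP/dt = 0: 0.0113H* = 0.22, so H* = 19.5.
From dN/dt = 0: 1.39(1 - N*/406) = 0.0167·19.5, giving N* = 406·(1 - 0.234) = 311.
From dH/dt = 0: 0.00797·311 - 0.572 = 0.0352P*, so P* = 1.91/0.0352 = 54.2.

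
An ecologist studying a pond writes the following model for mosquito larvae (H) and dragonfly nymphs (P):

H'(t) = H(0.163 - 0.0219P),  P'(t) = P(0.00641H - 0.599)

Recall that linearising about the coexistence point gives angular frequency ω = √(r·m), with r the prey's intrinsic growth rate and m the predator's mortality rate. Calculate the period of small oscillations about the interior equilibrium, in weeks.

T ≈ 20.1 weeks

Here r = 0.163 and m = 0.599, so r·m = 0.0976.
ω = √0.0976 = 0.312 per week, hence T = 2π/ω ≈ 20.1 weeks.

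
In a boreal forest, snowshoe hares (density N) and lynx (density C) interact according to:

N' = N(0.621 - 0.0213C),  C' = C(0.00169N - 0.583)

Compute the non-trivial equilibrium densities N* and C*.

Set dC/dt = 0 with C > 0: 0.00169N - 0.583 = 0, so N* = 0.583/0.00169 = 345.
Set dN/dt = 0 with N > 0: 0.621 - 0.0213C = 0, so C* = 0.621/0.0213 = 29.2.

N* ≈ 345, C* ≈ 29.2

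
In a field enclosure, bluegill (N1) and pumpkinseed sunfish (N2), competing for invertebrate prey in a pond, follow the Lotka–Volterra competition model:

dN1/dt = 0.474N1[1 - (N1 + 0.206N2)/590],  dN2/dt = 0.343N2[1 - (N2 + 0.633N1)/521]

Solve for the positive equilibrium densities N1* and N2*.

Setting both brackets to zero gives the nullclines N1 + 0.206N2 = 590 and 0.633N1 + N2 = 521.
Substituting N2 = 521 - 0.633N1 into the first: N1(1 - 0.206·0.633) = 590 - 0.206·521.
So N1* = 483/0.87 = 555, and then N2* = 521 - 0.633·555 = 170.

N1* ≈ 555, N2* ≈ 170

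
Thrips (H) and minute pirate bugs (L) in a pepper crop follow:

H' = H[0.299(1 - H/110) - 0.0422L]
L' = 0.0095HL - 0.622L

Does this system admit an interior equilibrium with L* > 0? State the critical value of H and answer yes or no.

Threshold H = 65.5; K > 65.5, so yes, the predator persists.

The predator equation gives dL/dt > 0 only when H > 0.622/0.0095 = 65.5.
Without the predator, H → K = 110. Since 110 > 65.5, the predator can invade and persist.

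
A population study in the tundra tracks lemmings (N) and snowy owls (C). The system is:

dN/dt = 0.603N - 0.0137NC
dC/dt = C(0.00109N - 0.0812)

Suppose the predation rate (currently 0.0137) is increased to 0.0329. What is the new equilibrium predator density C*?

C* ≈ 18.3

At the interior fixed point, setting dN/dt = 0 with N > 0 fixes C* = (prey growth rate)/(NC coefficient) — independent of the other coefficients.
With the change, C* = 0.603/0.0329 = 18.3; it falls from 44.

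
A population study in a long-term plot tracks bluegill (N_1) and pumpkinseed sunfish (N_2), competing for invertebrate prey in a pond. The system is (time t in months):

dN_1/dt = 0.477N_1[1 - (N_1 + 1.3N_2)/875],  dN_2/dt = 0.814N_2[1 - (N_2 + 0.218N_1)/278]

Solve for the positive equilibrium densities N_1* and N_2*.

Setting both brackets to zero gives the nullclines N_1 + 1.3N_2 = 875 and 0.218N_1 + N_2 = 278.
Substituting N_2 = 278 - 0.218N_1 into the first: N_1(1 - 1.3·0.218) = 875 - 1.3·278.
So N_1* = 514/0.717 = 717, and then N_2* = 278 - 0.218·717 = 122.

N_1* ≈ 717, N_2* ≈ 122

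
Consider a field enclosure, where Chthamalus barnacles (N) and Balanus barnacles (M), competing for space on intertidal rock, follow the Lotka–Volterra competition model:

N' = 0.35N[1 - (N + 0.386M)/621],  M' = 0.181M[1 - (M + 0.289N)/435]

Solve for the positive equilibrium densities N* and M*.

Setting both brackets to zero gives the nullclines N + 0.386M = 621 and 0.289N + M = 435.
Substituting M = 435 - 0.289N into the first: N(1 - 0.386·0.289) = 621 - 0.386·435.
So N* = 453/0.888 = 510, and then M* = 435 - 0.289·510 = 288.

N* ≈ 510, M* ≈ 288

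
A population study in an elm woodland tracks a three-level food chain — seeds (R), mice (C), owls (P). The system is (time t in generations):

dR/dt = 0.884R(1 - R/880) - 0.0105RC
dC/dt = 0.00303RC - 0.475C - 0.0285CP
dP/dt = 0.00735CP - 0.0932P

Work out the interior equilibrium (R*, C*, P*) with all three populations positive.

From dP/dt = 0: 0.00735C* = 0.0932, so C* = 12.7.
From dR/dt = 0: 0.884(1 - R*/880) = 0.0105·12.7, giving R* = 880·(1 - 0.151) = 747.
From dC/dt = 0: 0.00303·747 - 0.475 = 0.0285P*, so P* = 1.79/0.0285 = 62.8.

R* ≈ 747, C* ≈ 12.7, P* ≈ 62.8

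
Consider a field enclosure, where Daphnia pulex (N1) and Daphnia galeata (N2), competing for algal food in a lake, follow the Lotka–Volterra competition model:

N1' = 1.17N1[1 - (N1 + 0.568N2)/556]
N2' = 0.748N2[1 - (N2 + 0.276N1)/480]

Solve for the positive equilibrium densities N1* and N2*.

N1* ≈ 336, N2* ≈ 387

Setting both brackets to zero gives the nullclines N1 + 0.568N2 = 556 and 0.276N1 + N2 = 480.
Substituting N2 = 480 - 0.276N1 into the first: N1(1 - 0.568·0.276) = 556 - 0.568·480.
So N1* = 283/0.843 = 336, and then N2* = 480 - 0.276·336 = 387.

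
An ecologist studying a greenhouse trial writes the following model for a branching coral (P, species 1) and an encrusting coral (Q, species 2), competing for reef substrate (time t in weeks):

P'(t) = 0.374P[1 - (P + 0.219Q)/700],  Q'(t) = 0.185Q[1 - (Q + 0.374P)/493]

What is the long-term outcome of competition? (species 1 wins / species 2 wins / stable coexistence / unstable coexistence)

Compare the nullcline intercepts: K1/α12 = 700/0.219 = 3200 > K2 = 493; K2/α21 = 493/0.374 = 1320 > K1 = 700.
Since both inequalities hold, each species can invade when rare, so the interior equilibrium is stable.

stable coexistence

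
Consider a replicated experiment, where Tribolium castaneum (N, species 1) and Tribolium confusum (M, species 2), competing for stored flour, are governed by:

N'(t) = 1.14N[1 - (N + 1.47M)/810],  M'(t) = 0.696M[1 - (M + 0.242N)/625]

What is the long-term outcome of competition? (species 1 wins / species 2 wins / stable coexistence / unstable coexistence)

species 2 excludes species 1

Compare the nullcline intercepts: K1/α12 = 810/1.47 = 551 < K2 = 625; K2/α21 = 625/0.242 = 2580 > K1 = 810.
Since the inequalities point opposite ways, species 2 can invade but species 1 cannot.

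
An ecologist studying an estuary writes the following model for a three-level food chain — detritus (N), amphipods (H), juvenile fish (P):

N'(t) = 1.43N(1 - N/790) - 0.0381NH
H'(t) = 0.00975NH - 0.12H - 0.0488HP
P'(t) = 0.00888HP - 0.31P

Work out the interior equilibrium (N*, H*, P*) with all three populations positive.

From dP/dt = 0: 0.00888H* = 0.31, so H* = 34.9.
From dN/dt = 0: 1.43(1 - N*/790) = 0.0381·34.9, giving N* = 790·(1 - 0.93) = 55.2.
From dH/dt = 0: 0.00975·55.2 - 0.12 = 0.0488P*, so P* = 0.418/0.0488 = 8.57.

N* ≈ 55.2, H* ≈ 34.9, P* ≈ 8.57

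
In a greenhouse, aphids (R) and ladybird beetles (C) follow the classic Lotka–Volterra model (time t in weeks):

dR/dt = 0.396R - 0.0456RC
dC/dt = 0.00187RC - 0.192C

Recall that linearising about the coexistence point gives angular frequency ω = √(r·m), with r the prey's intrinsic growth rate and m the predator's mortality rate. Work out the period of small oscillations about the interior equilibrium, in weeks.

Here r = 0.396 and m = 0.192, so r·m = 0.076.
ω = √0.076 = 0.276 per week, hence T = 2π/ω ≈ 22.8 weeks.

T ≈ 22.8 weeks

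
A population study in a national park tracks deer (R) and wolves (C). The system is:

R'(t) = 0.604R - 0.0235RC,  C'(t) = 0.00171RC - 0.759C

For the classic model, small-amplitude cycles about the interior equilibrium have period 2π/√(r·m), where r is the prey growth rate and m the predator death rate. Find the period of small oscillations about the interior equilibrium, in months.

T ≈ 9.28 months

Here r = 0.604 and m = 0.759, so r·m = 0.458.
ω = √0.458 = 0.677 per month, hence T = 2π/ω ≈ 9.28 months.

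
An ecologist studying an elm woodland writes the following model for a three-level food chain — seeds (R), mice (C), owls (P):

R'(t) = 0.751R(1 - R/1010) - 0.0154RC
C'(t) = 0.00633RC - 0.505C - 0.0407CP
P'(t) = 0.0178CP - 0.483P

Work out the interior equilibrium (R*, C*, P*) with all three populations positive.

R* ≈ 448, C* ≈ 27.1, P* ≈ 57.3

From dP/dt = 0: 0.0178C* = 0.483, so C* = 27.1.
From dR/dt = 0: 0.751(1 - R*/1010) = 0.0154·27.1, giving R* = 1010·(1 - 0.556) = 448.
From dC/dt = 0: 0.00633·448 - 0.505 = 0.0407P*, so P* = 2.33/0.0407 = 57.3.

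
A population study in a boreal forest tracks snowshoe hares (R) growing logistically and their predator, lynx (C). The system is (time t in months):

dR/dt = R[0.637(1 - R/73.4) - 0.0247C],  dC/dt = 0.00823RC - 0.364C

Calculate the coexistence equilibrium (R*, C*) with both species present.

R* ≈ 44.2, C* ≈ 10.2

From dC/dt = 0 with C > 0: 0.00823R* = 0.364, so R* = 44.2.
Substitute into dR/dt = 0: 0.637(1 - 44.2/73.4) = 0.0247C*.
The bracket is 0.397, giving C* = 0.253/0.0247 = 10.2.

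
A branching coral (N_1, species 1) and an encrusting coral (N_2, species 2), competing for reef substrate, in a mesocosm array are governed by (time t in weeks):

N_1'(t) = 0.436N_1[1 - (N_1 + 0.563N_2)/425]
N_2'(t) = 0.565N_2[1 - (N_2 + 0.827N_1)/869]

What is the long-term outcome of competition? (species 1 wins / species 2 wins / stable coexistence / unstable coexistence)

Compare the nullcline intercepts: K1/α12 = 425/0.563 = 755 < K2 = 869; K2/α21 = 869/0.827 = 1050 > K1 = 425.
Since the inequalities point opposite ways, species 2 can invade but species 1 cannot.

species 2 excludes species 1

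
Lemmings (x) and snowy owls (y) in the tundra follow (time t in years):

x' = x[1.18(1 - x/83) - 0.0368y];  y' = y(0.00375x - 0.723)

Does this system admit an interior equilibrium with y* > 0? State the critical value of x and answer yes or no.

Threshold x = 193; K < 193, so no, the predator goes extinct.

The predator equation gives dy/dt > 0 only when x > 0.723/0.00375 = 193.
Without the predator, x → K = 83. Since 83 < 193, the predator cannot invade.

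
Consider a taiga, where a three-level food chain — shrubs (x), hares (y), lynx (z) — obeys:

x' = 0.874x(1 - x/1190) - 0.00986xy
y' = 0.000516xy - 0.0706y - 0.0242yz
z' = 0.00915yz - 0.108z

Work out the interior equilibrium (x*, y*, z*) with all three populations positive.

From dz/dt = 0: 0.00915y* = 0.108, so y* = 11.8.
From dx/dt = 0: 0.874(1 - x*/1190) = 0.00986·11.8, giving x* = 1190·(1 - 0.133) = 1030.
From dy/dt = 0: 0.000516·1030 - 0.0706 = 0.0242z*, so z* = 0.462/0.0242 = 19.1.

x* ≈ 1030, y* ≈ 11.8, z* ≈ 19.1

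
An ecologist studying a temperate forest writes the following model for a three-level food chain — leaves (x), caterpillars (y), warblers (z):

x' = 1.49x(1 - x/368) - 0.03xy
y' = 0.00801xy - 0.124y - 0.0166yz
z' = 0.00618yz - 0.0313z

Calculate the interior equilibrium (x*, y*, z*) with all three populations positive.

From dz/dt = 0: 0.00618y* = 0.0313, so y* = 5.06.
From dx/dt = 0: 1.49(1 - x*/368) = 0.03·5.06, giving x* = 368·(1 - 0.102) = 330.
From dy/dt = 0: 0.00801·330 - 0.124 = 0.0166z*, so z* = 2.52/0.0166 = 152.

x* ≈ 330, y* ≈ 5.06, z* ≈ 152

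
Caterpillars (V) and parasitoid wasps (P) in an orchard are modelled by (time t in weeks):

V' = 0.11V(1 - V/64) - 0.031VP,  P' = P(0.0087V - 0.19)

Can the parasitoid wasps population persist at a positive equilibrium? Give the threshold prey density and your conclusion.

The predator equation gives dP/dt > 0 only when V > 0.19/0.0087 = 21.8.
Without the predator, V → K = 64. Since 64 > 21.8, the predator can invade and persist.

Threshold V = 21.8; K > 21.8, so yes, the predator persists.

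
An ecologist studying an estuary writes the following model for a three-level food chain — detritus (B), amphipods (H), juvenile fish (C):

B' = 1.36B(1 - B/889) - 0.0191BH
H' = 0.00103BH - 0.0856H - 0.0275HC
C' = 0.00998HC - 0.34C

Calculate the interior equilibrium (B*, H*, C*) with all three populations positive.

B* ≈ 464, H* ≈ 34.1, C* ≈ 14.3

From dC/dt = 0: 0.00998H* = 0.34, so H* = 34.1.
From dB/dt = 0: 1.36(1 - B*/889) = 0.0191·34.1, giving B* = 889·(1 - 0.478) = 464.
From dH/dt = 0: 0.00103·464 - 0.0856 = 0.0275C*, so C* = 0.392/0.0275 = 14.3.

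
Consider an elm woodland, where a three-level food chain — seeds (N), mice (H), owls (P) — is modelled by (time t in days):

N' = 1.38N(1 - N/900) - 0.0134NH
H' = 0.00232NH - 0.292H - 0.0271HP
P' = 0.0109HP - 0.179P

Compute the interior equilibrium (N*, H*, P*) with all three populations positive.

N* ≈ 756, H* ≈ 16.4, P* ≈ 54

From dP/dt = 0: 0.0109H* = 0.179, so H* = 16.4.
From dN/dt = 0: 1.38(1 - N*/900) = 0.0134·16.4, giving N* = 900·(1 - 0.159) = 756.
From dH/dt = 0: 0.00232·756 - 0.292 = 0.0271P*, so P* = 1.46/0.0271 = 54.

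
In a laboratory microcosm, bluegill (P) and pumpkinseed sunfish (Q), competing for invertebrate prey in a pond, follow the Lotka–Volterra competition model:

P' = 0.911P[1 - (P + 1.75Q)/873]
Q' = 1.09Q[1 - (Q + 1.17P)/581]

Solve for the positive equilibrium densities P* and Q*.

Setting both brackets to zero gives the nullclines P + 1.75Q = 873 and 1.17P + Q = 581.
Substituting Q = 581 - 1.17P into the first: P(1 - 1.75·1.17) = 873 - 1.75·581.
So P* = -144/-1.05 = 137, and then Q* = 581 - 1.17·137 = 420.

P* ≈ 137, Q* ≈ 420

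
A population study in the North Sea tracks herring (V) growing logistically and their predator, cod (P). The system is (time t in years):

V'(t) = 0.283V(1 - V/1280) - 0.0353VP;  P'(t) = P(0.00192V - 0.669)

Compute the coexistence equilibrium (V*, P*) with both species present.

From dP/dt = 0 with P > 0: 0.00192V* = 0.669, so V* = 348.
Substitute into dV/dt = 0: 0.283(1 - 348/1280) = 0.0353P*.
The bracket is 0.728, giving P* = 0.206/0.0353 = 5.83.

V* ≈ 348, P* ≈ 5.83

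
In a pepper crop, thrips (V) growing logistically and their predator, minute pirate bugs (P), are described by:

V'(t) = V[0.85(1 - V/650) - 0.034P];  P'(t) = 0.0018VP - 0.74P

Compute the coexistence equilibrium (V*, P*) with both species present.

From dP/dt = 0 with P > 0: 0.0018V* = 0.74, so V* = 411.
Substitute into dV/dt = 0: 0.85(1 - 411/650) = 0.034P*.
The bracket is 0.368, giving P* = 0.312/0.034 = 9.19.

V* ≈ 411, P* ≈ 9.19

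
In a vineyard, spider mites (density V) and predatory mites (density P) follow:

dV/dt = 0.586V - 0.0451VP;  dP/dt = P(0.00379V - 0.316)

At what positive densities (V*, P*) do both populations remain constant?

Set dP/dt = 0 with P > 0: 0.00379V - 0.316 = 0, so V* = 0.316/0.00379 = 83.4.
Set dV/dt = 0 with V > 0: 0.586 - 0.0451P = 0, so P* = 0.586/0.0451 = 13.

V* ≈ 83.4, P* ≈ 13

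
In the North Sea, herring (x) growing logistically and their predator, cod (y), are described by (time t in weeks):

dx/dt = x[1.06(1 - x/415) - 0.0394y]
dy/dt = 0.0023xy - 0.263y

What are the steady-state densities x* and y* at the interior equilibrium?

From dy/dt = 0 with y > 0: 0.0023x* = 0.263, so x* = 114.
Substitute into dx/dt = 0: 1.06(1 - 114/415) = 0.0394y*.
The bracket is 0.724, giving y* = 0.768/0.0394 = 19.5.

x* ≈ 114, y* ≈ 19.5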